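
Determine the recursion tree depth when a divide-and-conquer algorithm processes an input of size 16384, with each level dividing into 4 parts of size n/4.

For divide and conquer with division factor 4:

Problem sizes at each level:
Level 0: 16384
Level 1: 4096
Level 2: 1024
Level 3: 256
Level 4: 64
Level 5: 16
Level 6: 4
Level 7: 1

The root is level 0 and the size-1 base case is level 7 (the tree spans levels 0 through 7, i.e. 8 levels counting the root), so the depth is the number of divisions: log_4(16384) = 7

The recursion tree depth is log_4(16384) = 7. At each level, the problem size is divided by 4, so it takes 7 divisions to reduce to a base case of size 1. The algorithm makes 4 recursive calls at each level.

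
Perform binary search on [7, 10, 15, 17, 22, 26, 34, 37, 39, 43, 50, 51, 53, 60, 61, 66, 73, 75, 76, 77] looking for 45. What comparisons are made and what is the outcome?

Binary search for 45 in [7, 10, 15, 17, 22, 26, 34, 37, 39, 43, 50, 51, 53, 60, 61, 66, 73, 75, 76, 77]:

lo=0, hi=19, mid=9, arr[mid]=43 -> 43 < 45, search right half
lo=10, hi=19, mid=14, arr[mid]=61 -> 61 > 45, search left half
lo=10, hi=13, mid=11, arr[mid]=51 -> 51 > 45, search left half
lo=10, hi=10, mid=10, arr[mid]=50 -> 50 > 45, search left half
lo=10 > hi=9, target 45 not found

Binary search determines that 45 is not in the array after 4 comparisons. The search space was exhausted without finding the target.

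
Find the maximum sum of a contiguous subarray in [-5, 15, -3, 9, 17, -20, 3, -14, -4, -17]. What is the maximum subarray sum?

Using Kadane's algorithm on [-5, 15, -3, 9, 17, -20, 3, -14, -4, -17]:

Scanning through the array:
Position 1 (value 15): max_ending_here = 15, max_so_far = 15
Position 2 (value -3): max_ending_here = 12, max_so_far = 15
Position 3 (value 9): max_ending_here = 21, max_so_far = 21
Position 4 (value 17): max_ending_here = 38, max_so_far = 38
Position 5 (value -20): max_ending_here = 18, max_so_far = 38
Position 6 (value 3): max_ending_here = 21, max_so_far = 38
Position 7 (value -14): max_ending_here = 7, max_so_far = 38
Position 8 (value -4): max_ending_here = 3, max_so_far = 38
Position 9 (value -17): max_ending_here = -14, max_so_far = 38

Maximum subarray: [15, -3, 9, 17]
Maximum sum: 38

The maximum subarray is [15, -3, 9, 17] with sum 38. This subarray runs from index 1 to index 4.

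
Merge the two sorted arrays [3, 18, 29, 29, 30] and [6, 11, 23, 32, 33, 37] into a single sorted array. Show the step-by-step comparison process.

Merging process:

Compare 3 vs 6: take 3 from left. Merged: [3]
Compare 18 vs 6: take 6 from right. Merged: [3, 6]
Compare 18 vs 11: take 11 from right. Merged: [3, 6, 11]
Compare 18 vs 23: take 18 from left. Merged: [3, 6, 11, 18]
Compare 29 vs 23: take 23 from right. Merged: [3, 6, 11, 18, 23]
Compare 29 vs 32: take 29 from left. Merged: [3, 6, 11, 18, 23, 29]
Compare 29 vs 32: take 29 from left. Merged: [3, 6, 11, 18, 23, 29, 29]
Compare 30 vs 32: take 30 from left. Merged: [3, 6, 11, 18, 23, 29, 29, 30]
Append remaining from right: [32, 33, 37]. Merged: [3, 6, 11, 18, 23, 29, 29, 30, 32, 33, 37]

Final merged array: [3, 6, 11, 18, 23, 29, 29, 30, 32, 33, 37]
Total comparisons: 8

The merged array is [3, 6, 11, 18, 23, 29, 29, 30, 32, 33, 37], requiring 8 comparisons. The merge step runs in O(n) time where n is the total number of elements.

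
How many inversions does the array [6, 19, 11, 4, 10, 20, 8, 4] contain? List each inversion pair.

Finding inversions in [6, 19, 11, 4, 10, 20, 8, 4]:

(0, 3): arr[0]=6 > arr[3]=4
(0, 7): arr[0]=6 > arr[7]=4
(1, 2): arr[1]=19 > arr[2]=11
(1, 3): arr[1]=19 > arr[3]=4
(1, 4): arr[1]=19 > arr[4]=10
(1, 6): arr[1]=19 > arr[6]=8
(1, 7): arr[1]=19 > arr[7]=4
(2, 3): arr[2]=11 > arr[3]=4
(2, 4): arr[2]=11 > arr[4]=10
(2, 6): arr[2]=11 > arr[6]=8
(2, 7): arr[2]=11 > arr[7]=4
(4, 6): arr[4]=10 > arr[6]=8
(4, 7): arr[4]=10 > arr[7]=4
(5, 6): arr[5]=20 > arr[6]=8
(5, 7): arr[5]=20 > arr[7]=4
(6, 7): arr[6]=8 > arr[7]=4

Total inversions: 16

The array has 16 inversion(s): (0,3), (0,7), (1,2), (1,3), (1,4), (1,6), (1,7), (2,3), (2,4), (2,6), (2,7), (4,6), (4,7), (5,6), (5,7), (6,7). Each pair (i,j) satisfies i < j and arr[i] > arr[j].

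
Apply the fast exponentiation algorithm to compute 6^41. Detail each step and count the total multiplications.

Computing 6^41 by squaring (build up from 6^1; each line after the first costs one multiplication):

6^1 = 6
6^2 = (6^1)^2 = 6^2 = 36
6^4 = (6^2)^2 = 36^2 = 1296
6^5 = 6 * 6^4 = 6 * 1296 = 7776
6^10 = (6^5)^2 = 7776^2 = 60466176
6^20 = (6^10)^2 = 60466176^2 = 3656158440062976
6^40 = (6^20)^2 = 3656158440062976^2 = 13367494538843734067838845976576
6^41 = 6 * 6^40 = 6 * 13367494538843734067838845976576 = 80204967233062404407033075859456

Result: 80204967233062404407033075859456
Multiplications needed: 7 (7 lines after 6^1)

6^41 = 80204967233062404407033075859456. Using exponentiation by squaring, this requires 7 multiplications. The key idea: if the exponent is even, square the half-power; if odd, multiply by the base once.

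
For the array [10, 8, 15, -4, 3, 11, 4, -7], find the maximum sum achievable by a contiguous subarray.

Using Kadane's algorithm on [10, 8, 15, -4, 3, 11, 4, -7]:

Scanning through the array:
Position 1 (value 8): max_ending_here = 18, max_so_far = 18
Position 2 (value 15): max_ending_here = 33, max_so_far = 33
Position 3 (value -4): max_ending_here = 29, max_so_far = 33
Position 4 (value 3): max_ending_here = 32, max_so_far = 33
Position 5 (value 11): max_ending_here = 43, max_so_far = 43
Position 6 (value 4): max_ending_here = 47, max_so_far = 47
Position 7 (value -7): max_ending_here = 40, max_so_far = 47

Maximum subarray: [10, 8, 15, -4, 3, 11, 4]
Maximum sum: 47

The maximum subarray is [10, 8, 15, -4, 3, 11, 4] with sum 47. This subarray runs from index 0 to index 6.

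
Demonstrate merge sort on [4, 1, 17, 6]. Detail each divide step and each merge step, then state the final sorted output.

Merge sort trace:

Split: [4, 1, 17, 6] -> [4, 1] and [17, 6]
  Split: [4, 1] -> [4] and [1]
  Merge: [4] + [1] -> [1, 4]
  Split: [17, 6] -> [17] and [6]
  Merge: [17] + [6] -> [6, 17]
Merge: [1, 4] + [6, 17] -> [1, 4, 6, 17]

Final sorted array: [1, 4, 6, 17]

The merge sort proceeds by recursively splitting the array and merging sorted halves.
After all merges, the sorted array is [1, 4, 6, 17].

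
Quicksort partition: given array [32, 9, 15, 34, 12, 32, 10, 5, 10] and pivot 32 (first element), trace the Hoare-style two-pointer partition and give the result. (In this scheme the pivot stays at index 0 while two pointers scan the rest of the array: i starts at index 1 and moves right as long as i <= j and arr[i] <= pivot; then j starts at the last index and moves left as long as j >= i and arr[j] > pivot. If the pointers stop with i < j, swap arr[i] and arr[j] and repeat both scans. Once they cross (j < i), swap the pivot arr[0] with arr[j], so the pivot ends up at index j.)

Hoare-style two-pointer partition with pivot = 32:

Initial array: [32, 9, 15, 34, 12, 32, 10, 5, 10]

Pointers start at i = 1, j = 8.
i stops at index 3 (arr[3]=34 > 32), j stops at index 8 (arr[8]=10 <= 32): swap arr[3] and arr[8], array becomes [32, 9, 15, 10, 12, 32, 10, 5, 34]
i ends at 8, j ends at 7: the pointers have crossed (j < i), so scanning stops.

Swap pivot arr[0] with arr[7] to place pivot at position 7: [5, 9, 15, 10, 12, 32, 10, 32, 34]
Pivot position: 7

After partitioning with pivot 32, the array becomes [5, 9, 15, 10, 12, 32, 10, 32, 34]. The pivot is placed at index 7. All elements to the left of the pivot are <= 32, and all elements to the right are > 32.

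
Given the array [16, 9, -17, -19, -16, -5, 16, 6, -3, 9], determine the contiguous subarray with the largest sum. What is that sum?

Using Kadane's algorithm on [16, 9, -17, -19, -16, -5, 16, 6, -3, 9]:

Scanning through the array:
Position 1 (value 9): max_ending_here = 25, max_so_far = 25
Position 2 (value -17): max_ending_here = 8, max_so_far = 25
Position 3 (value -19): max_ending_here = -11, max_so_far = 25
Position 4 (value -16): max_ending_here = -16, max_so_far = 25
Position 5 (value -5): max_ending_here = -5, max_so_far = 25
Position 6 (value 16): max_ending_here = 16, max_so_far = 25
Position 7 (value 6): max_ending_here = 22, max_so_far = 25
Position 8 (value -3): max_ending_here = 19, max_so_far = 25
Position 9 (value 9): max_ending_here = 28, max_so_far = 28

Maximum subarray: [16, 6, -3, 9]
Maximum sum: 28

The maximum subarray is [16, 6, -3, 9] with sum 28. This subarray runs from index 6 to index 9.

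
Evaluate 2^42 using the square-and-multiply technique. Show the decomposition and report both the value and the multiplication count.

Computing 2^42 by squaring (build up from 2^1; each line after the first costs one multiplication):

2^1 = 2
2^2 = (2^1)^2 = 2^2 = 4
2^4 = (2^2)^2 = 4^2 = 16
2^5 = 2 * 2^4 = 2 * 16 = 32
2^10 = (2^5)^2 = 32^2 = 1024
2^20 = (2^10)^2 = 1024^2 = 1048576
2^21 = 2 * 2^20 = 2 * 1048576 = 2097152
2^42 = (2^21)^2 = 2097152^2 = 4398046511104

Result: 4398046511104
Multiplications needed: 7 (7 lines after 2^1)

2^42 = 4398046511104. Using exponentiation by squaring, this requires 7 multiplications. The key idea: if the exponent is even, square the half-power; if odd, multiply by the base once.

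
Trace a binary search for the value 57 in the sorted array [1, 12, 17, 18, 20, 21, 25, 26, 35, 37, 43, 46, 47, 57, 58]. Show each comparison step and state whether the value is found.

Binary search for 57 in [1, 12, 17, 18, 20, 21, 25, 26, 35, 37, 43, 46, 47, 57, 58]:

lo=0, hi=14, mid=7, arr[mid]=26 -> 26 < 57, search right half
lo=8, hi=14, mid=11, arr[mid]=46 -> 46 < 57, search right half
lo=12, hi=14, mid=13, arr[mid]=57 -> Found target at index 13!

Binary search finds 57 at index 13 after 3 comparisons. The search repeatedly halves the search space by comparing with the middle element.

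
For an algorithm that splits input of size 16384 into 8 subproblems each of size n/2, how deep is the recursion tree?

For divide and conquer with division factor 2:

Problem sizes at each level:
Level 0: 16384
Level 1: 8192
Level 2: 4096
Level 3: 2048
Level 4: 1024
Level 5: 512
Level 6: 256
Level 7: 128
Level 8: 64
Level 9: 32
Level 10: 16
Level 11: 8
Level 12: 4
Level 13: 2
Level 14: 1

The root is level 0 and the size-1 base case is level 14 (the tree spans levels 0 through 14, i.e. 15 levels counting the root), so the depth is the number of divisions: log_2(16384) = 14

The recursion tree depth is log_2(16384) = 14. At each level, the problem size is divided by 2, so it takes 14 divisions to reduce to a base case of size 1. The algorithm makes 8 recursive calls at each level.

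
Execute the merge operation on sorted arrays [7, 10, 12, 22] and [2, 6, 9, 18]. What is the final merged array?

Merging process:

Compare 7 vs 2: take 2 from right. Merged: [2]
Compare 7 vs 6: take 6 from right. Merged: [2, 6]
Compare 7 vs 9: take 7 from left. Merged: [2, 6, 7]
Compare 10 vs 9: take 9 from right. Merged: [2, 6, 7, 9]
Compare 10 vs 18: take 10 from left. Merged: [2, 6, 7, 9, 10]
Compare 12 vs 18: take 12 from left. Merged: [2, 6, 7, 9, 10, 12]
Compare 22 vs 18: take 18 from right. Merged: [2, 6, 7, 9, 10, 12, 18]
Append remaining from left: [22]. Merged: [2, 6, 7, 9, 10, 12, 18, 22]

Final merged array: [2, 6, 7, 9, 10, 12, 18, 22]
Total comparisons: 7

The merged array is [2, 6, 7, 9, 10, 12, 18, 22], requiring 7 comparisons. The merge step runs in O(n) time where n is the total number of elements.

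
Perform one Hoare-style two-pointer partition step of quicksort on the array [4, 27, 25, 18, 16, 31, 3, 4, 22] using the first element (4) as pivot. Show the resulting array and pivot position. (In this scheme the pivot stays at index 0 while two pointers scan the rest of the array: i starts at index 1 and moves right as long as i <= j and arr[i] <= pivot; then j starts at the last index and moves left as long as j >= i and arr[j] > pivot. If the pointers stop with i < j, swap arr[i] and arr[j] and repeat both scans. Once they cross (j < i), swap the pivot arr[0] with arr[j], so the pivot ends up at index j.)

Hoare-style two-pointer partition with pivot = 4:

Initial array: [4, 27, 25, 18, 16, 31, 3, 4, 22]

Pointers start at i = 1, j = 8.
i stops at index 1 (arr[1]=27 > 4), j stops at index 7 (arr[7]=4 <= 4): swap arr[1] and arr[7], array becomes [4, 4, 25, 18, 16, 31, 3, 27, 22]
i stops at index 2 (arr[2]=25 > 4), j stops at index 6 (arr[6]=3 <= 4): swap arr[2] and arr[6], array becomes [4, 4, 3, 18, 16, 31, 25, 27, 22]
i ends at 3, j ends at 2: the pointers have crossed (j < i), so scanning stops.

Swap pivot arr[0] with arr[2] to place pivot at position 2: [3, 4, 4, 18, 16, 31, 25, 27, 22]
Pivot position: 2

After partitioning with pivot 4, the array becomes [3, 4, 4, 18, 16, 31, 25, 27, 22]. The pivot is placed at index 2. All elements to the left of the pivot are <= 4, and all elements to the right are > 4.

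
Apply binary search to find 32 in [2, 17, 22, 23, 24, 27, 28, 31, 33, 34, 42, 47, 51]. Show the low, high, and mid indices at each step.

Binary search for 32 in [2, 17, 22, 23, 24, 27, 28, 31, 33, 34, 42, 47, 51]:

lo=0, hi=12, mid=6, arr[mid]=28 -> 28 < 32, search right half
lo=7, hi=12, mid=9, arr[mid]=34 -> 34 > 32, search left half
lo=7, hi=8, mid=7, arr[mid]=31 -> 31 < 32, search right half
lo=8, hi=8, mid=8, arr[mid]=33 -> 33 > 32, search left half
lo=8 > hi=7, target 32 not found

Binary search determines that 32 is not in the array after 4 comparisons. The search space was exhausted without finding the target.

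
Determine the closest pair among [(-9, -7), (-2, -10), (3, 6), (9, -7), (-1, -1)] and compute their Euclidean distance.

Computing all pairwise distances among 5 points:

d((-9, -7), (-2, -10)) = 7.6158 <-- minimum
d((-9, -7), (3, 6)) = 17.6918
d((-9, -7), (9, -7)) = 18.0
d((-9, -7), (-1, -1)) = 10.0
d((-2, -10), (3, 6)) = 16.7631
d((-2, -10), (9, -7)) = 11.4018
d((-2, -10), (-1, -1)) = 9.0554
d((3, 6), (9, -7)) = 14.3178
d((3, 6), (-1, -1)) = 8.0623
d((9, -7), (-1, -1)) = 11.6619

Closest pair: (-9, -7) and (-2, -10) with distance 7.6158

The closest pair is (-9, -7) and (-2, -10) with Euclidean distance 7.6158. For 5 points, brute-force pairwise comparison is shown above. For large n, the divide-and-conquer algorithm (sort by x, recurse on halves, check the dividing strip) achieves O(n log n).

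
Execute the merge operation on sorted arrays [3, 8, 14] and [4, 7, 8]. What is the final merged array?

Merging process:

Compare 3 vs 4: take 3 from left. Merged: [3]
Compare 8 vs 4: take 4 from right. Merged: [3, 4]
Compare 8 vs 7: take 7 from right. Merged: [3, 4, 7]
Compare 8 vs 8: take 8 from left. Merged: [3, 4, 7, 8]
Compare 14 vs 8: take 8 from right. Merged: [3, 4, 7, 8, 8]
Append remaining from left: [14]. Merged: [3, 4, 7, 8, 8, 14]

Final merged array: [3, 4, 7, 8, 8, 14]
Total comparisons: 5

The merged array is [3, 4, 7, 8, 8, 14], requiring 5 comparisons. The merge step runs in O(n) time where n is the total number of elements.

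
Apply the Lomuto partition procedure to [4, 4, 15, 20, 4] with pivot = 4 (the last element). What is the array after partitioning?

Lomuto partition with pivot = 4:

Initial array: [4, 4, 15, 20, 4]

arr[0]=4 <= 4: swap with position 0, array becomes [4, 4, 15, 20, 4]
arr[1]=4 <= 4: swap with position 1, array becomes [4, 4, 15, 20, 4]
arr[2]=15 > 4: no swap
arr[3]=20 > 4: no swap

Place pivot at position 2: [4, 4, 4, 20, 15]
Pivot position: 2

After partitioning with pivot 4, the array becomes [4, 4, 4, 20, 15]. The pivot is placed at index 2. All elements to the left of the pivot are <= 4, and all elements to the right are > 4.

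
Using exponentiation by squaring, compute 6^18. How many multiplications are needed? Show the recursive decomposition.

Computing 6^18 by squaring (build up from 6^1; each line after the first costs one multiplication):

6^1 = 6
6^2 = (6^1)^2 = 6^2 = 36
6^4 = (6^2)^2 = 36^2 = 1296
6^8 = (6^4)^2 = 1296^2 = 1679616
6^9 = 6 * 6^8 = 6 * 1679616 = 10077696
6^18 = (6^9)^2 = 10077696^2 = 101559956668416

Result: 101559956668416
Multiplications needed: 5 (5 lines after 6^1)

6^18 = 101559956668416. Using exponentiation by squaring, this requires 5 multiplications. The key idea: if the exponent is even, square the half-power; if odd, multiply by the base once.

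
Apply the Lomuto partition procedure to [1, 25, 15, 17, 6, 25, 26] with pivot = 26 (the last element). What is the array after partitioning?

Lomuto partition with pivot = 26:

Initial array: [1, 25, 15, 17, 6, 25, 26]

arr[0]=1 <= 26: swap with position 0, array becomes [1, 25, 15, 17, 6, 25, 26]
arr[1]=25 <= 26: swap with position 1, array becomes [1, 25, 15, 17, 6, 25, 26]
arr[2]=15 <= 26: swap with position 2, array becomes [1, 25, 15, 17, 6, 25, 26]
arr[3]=17 <= 26: swap with position 3, array becomes [1, 25, 15, 17, 6, 25, 26]
arr[4]=6 <= 26: swap with position 4, array becomes [1, 25, 15, 17, 6, 25, 26]
arr[5]=25 <= 26: swap with position 5, array becomes [1, 25, 15, 17, 6, 25, 26]

Place pivot at position 6: [1, 25, 15, 17, 6, 25, 26]
Pivot position: 6

After partitioning with pivot 26, the array becomes [1, 25, 15, 17, 6, 25, 26]. The pivot is placed at index 6. All elements to the left of the pivot are <= 26, and all elements to the right are > 26.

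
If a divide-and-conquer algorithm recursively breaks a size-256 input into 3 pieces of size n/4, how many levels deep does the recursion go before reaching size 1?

For divide and conquer with division factor 4:

Problem sizes at each level:
Level 0: 256
Level 1: 64
Level 2: 16
Level 3: 4
Level 4: 1

The root is level 0 and the size-1 base case is level 4 (the tree spans levels 0 through 4, i.e. 5 levels counting the root), so the depth is the number of divisions: log_4(256) = 4

The recursion tree depth is log_4(256) = 4. At each level, the problem size is divided by 4, so it takes 4 divisions to reduce to a base case of size 1. The algorithm makes 3 recursive calls at each level.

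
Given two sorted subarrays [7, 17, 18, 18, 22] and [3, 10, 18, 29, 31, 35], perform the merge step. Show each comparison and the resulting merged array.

Merging process:

Compare 7 vs 3: take 3 from right. Merged: [3]
Compare 7 vs 10: take 7 from left. Merged: [3, 7]
Compare 17 vs 10: take 10 from right. Merged: [3, 7, 10]
Compare 17 vs 18: take 17 from left. Merged: [3, 7, 10, 17]
Compare 18 vs 18: take 18 from left. Merged: [3, 7, 10, 17, 18]
Compare 18 vs 18: take 18 from left. Merged: [3, 7, 10, 17, 18, 18]
Compare 22 vs 18: take 18 from right. Merged: [3, 7, 10, 17, 18, 18, 18]
Compare 22 vs 29: take 22 from left. Merged: [3, 7, 10, 17, 18, 18, 18, 22]
Append remaining from right: [29, 31, 35]. Merged: [3, 7, 10, 17, 18, 18, 18, 22, 29, 31, 35]

Final merged array: [3, 7, 10, 17, 18, 18, 18, 22, 29, 31, 35]
Total comparisons: 8

The merged array is [3, 7, 10, 17, 18, 18, 18, 22, 29, 31, 35], requiring 8 comparisons. The merge step runs in O(n) time where n is the total number of elements.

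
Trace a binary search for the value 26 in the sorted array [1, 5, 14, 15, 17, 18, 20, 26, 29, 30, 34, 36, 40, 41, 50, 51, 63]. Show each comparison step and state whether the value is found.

Binary search for 26 in [1, 5, 14, 15, 17, 18, 20, 26, 29, 30, 34, 36, 40, 41, 50, 51, 63]:

lo=0, hi=16, mid=8, arr[mid]=29 -> 29 > 26, search left half
lo=0, hi=7, mid=3, arr[mid]=15 -> 15 < 26, search right half
lo=4, hi=7, mid=5, arr[mid]=18 -> 18 < 26, search right half
lo=6, hi=7, mid=6, arr[mid]=20 -> 20 < 26, search right half
lo=7, hi=7, mid=7, arr[mid]=26 -> Found target at index 7!

Binary search finds 26 at index 7 after 5 comparisons. The search repeatedly halves the search space by comparing with the middle element.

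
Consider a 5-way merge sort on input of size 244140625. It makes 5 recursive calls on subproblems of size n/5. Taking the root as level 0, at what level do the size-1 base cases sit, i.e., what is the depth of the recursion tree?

For divide and conquer with division factor 5:

Problem sizes at each level:
Level 0: 244140625
Level 1: 48828125
Level 2: 9765625
Level 3: 1953125
Level 4: 390625
Level 5: 78125
Level 6: 15625
Level 7: 3125
Level 8: 625
Level 9: 125
Level 10: 25
Level 11: 5
Level 12: 1

The root is level 0 and the size-1 base case is level 12 (the tree spans levels 0 through 12, i.e. 13 levels counting the root), so the depth is the number of divisions: log_5(244140625) = 12

The recursion tree depth is log_5(244140625) = 12. At each level, the problem size is divided by 5, so it takes 12 divisions to reduce to a base case of size 1. The algorithm makes 5 recursive calls at each level.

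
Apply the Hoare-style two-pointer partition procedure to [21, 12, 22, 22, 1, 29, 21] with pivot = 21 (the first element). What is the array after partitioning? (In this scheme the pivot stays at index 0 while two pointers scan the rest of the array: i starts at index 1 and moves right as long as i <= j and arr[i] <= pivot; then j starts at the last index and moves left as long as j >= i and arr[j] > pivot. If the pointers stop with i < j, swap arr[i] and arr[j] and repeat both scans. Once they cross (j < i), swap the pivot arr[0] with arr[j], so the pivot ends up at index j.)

Hoare-style two-pointer partition with pivot = 21:

Initial array: [21, 12, 22, 22, 1, 29, 21]

Pointers start at i = 1, j = 6.
i stops at index 2 (arr[2]=22 > 21), j stops at index 6 (arr[6]=21 <= 21): swap arr[2] and arr[6], array becomes [21, 12, 21, 22, 1, 29, 22]
i stops at index 3 (arr[3]=22 > 21), j stops at index 4 (arr[4]=1 <= 21): swap arr[3] and arr[4], array becomes [21, 12, 21, 1, 22, 29, 22]
i ends at 4, j ends at 3: the pointers have crossed (j < i), so scanning stops.

Swap pivot arr[0] with arr[3] to place pivot at position 3: [1, 12, 21, 21, 22, 29, 22]
Pivot position: 3

After partitioning with pivot 21, the array becomes [1, 12, 21, 21, 22, 29, 22]. The pivot is placed at index 3. All elements to the left of the pivot are <= 21, and all elements to the right are > 21.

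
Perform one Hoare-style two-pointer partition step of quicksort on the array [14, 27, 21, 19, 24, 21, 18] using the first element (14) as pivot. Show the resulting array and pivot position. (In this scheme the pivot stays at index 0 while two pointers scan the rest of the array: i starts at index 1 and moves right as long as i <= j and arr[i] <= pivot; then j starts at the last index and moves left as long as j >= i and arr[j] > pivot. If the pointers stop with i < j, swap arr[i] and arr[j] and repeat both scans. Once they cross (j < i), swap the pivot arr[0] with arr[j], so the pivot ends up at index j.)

Hoare-style two-pointer partition with pivot = 14:

Initial array: [14, 27, 21, 19, 24, 21, 18]

Pointers start at i = 1, j = 6.
i ends at 1, j ends at 0: the pointers have crossed (j < i), so scanning stops.

j = 0, so swapping arr[0] with arr[j] leaves the pivot at position 0: [14, 27, 21, 19, 24, 21, 18]
Pivot position: 0

After partitioning with pivot 14, the array becomes [14, 27, 21, 19, 24, 21, 18]. The pivot is placed at index 0. All elements to the left of the pivot are <= 14, and all elements to the right are > 14.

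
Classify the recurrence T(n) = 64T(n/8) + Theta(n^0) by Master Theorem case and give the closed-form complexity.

Master Theorem for T(n) = 64T(n/8) + O(n^0):

a = 64, b = 8, c = 0
log_b(a) = log_8(64) = 2.0000

Case 1: c = 0 < log_8(64) = 2.0000
T(n) = O(n^(log_8 64)) = O(n^2)

For T(n) = 64T(n/8) + O(n^0): log_8(64) = 2.0000. This is Case 1 of the Master Theorem (c < log_b(a), work dominated by leaves), giving O(n^2).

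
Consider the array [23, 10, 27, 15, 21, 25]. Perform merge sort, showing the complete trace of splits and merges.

Merge sort trace:

Split: [23, 10, 27, 15, 21, 25] -> [23, 10, 27] and [15, 21, 25]
  Split: [23, 10, 27] -> [23] and [10, 27]
    Split: [10, 27] -> [10] and [27]
    Merge: [10] + [27] -> [10, 27]
  Merge: [23] + [10, 27] -> [10, 23, 27]
  Split: [15, 21, 25] -> [15] and [21, 25]
    Split: [21, 25] -> [21] and [25]
    Merge: [21] + [25] -> [21, 25]
  Merge: [15] + [21, 25] -> [15, 21, 25]
Merge: [10, 23, 27] + [15, 21, 25] -> [10, 15, 21, 23, 25, 27]

Final sorted array: [10, 15, 21, 23, 25, 27]

The merge sort proceeds by recursively splitting the array and merging sorted halves.
After all merges, the sorted array is [10, 15, 21, 23, 25, 27].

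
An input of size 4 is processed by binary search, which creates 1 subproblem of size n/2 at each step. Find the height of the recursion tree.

For divide and conquer with division factor 2:

Problem sizes at each level:
Level 0: 4
Level 1: 2
Level 2: 1

The root is level 0 and the size-1 base case is level 2 (the tree spans levels 0 through 2, i.e. 3 levels counting the root), so the depth is the number of divisions: log_2(4) = 2

The recursion tree depth is log_2(4) = 2. At each level, the problem size is divided by 2, so it takes 2 divisions to reduce to a base case of size 1. The algorithm makes 1 recursive call at each level.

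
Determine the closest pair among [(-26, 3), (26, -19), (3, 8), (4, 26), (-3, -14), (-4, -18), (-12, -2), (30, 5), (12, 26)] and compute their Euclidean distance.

Computing all pairwise distances among 9 points:

d((-26, 3), (26, -19)) = 56.4624
d((-26, 3), (3, 8)) = 29.4279
d((-26, 3), (4, 26)) = 37.8021
d((-26, 3), (-3, -14)) = 28.6007
d((-26, 3), (-4, -18)) = 30.4138
d((-26, 3), (-12, -2)) = 14.8661
d((-26, 3), (30, 5)) = 56.0357
d((-26, 3), (12, 26)) = 44.4185
d((26, -19), (3, 8)) = 35.4683
d((26, -19), (4, 26)) = 50.0899
d((26, -19), (-3, -14)) = 29.4279
d((26, -19), (-4, -18)) = 30.0167
d((26, -19), (-12, -2)) = 41.6293
d((26, -19), (30, 5)) = 24.3311
d((26, -19), (12, 26)) = 47.1275
d((3, 8), (4, 26)) = 18.0278
d((3, 8), (-3, -14)) = 22.8035
d((3, 8), (-4, -18)) = 26.9258
d((3, 8), (-12, -2)) = 18.0278
d((3, 8), (30, 5)) = 27.1662
d((3, 8), (12, 26)) = 20.1246
d((4, 26), (-3, -14)) = 40.6079
d((4, 26), (-4, -18)) = 44.7214
d((4, 26), (-12, -2)) = 32.249
d((4, 26), (30, 5)) = 33.4215
d((4, 26), (12, 26)) = 8.0
d((-3, -14), (-4, -18)) = 4.1231 <-- minimum
d((-3, -14), (-12, -2)) = 15.0
d((-3, -14), (30, 5)) = 38.0789
d((-3, -14), (12, 26)) = 42.72
d((-4, -18), (-12, -2)) = 17.8885
d((-4, -18), (30, 5)) = 41.0488
d((-4, -18), (12, 26)) = 46.8188
d((-12, -2), (30, 5)) = 42.5793
d((-12, -2), (12, 26)) = 36.8782
d((30, 5), (12, 26)) = 27.6586

Closest pair: (-3, -14) and (-4, -18) with distance 4.1231

The closest pair is (-3, -14) and (-4, -18) with Euclidean distance 4.1231. For 9 points, brute-force pairwise comparison is shown above. For large n, the divide-and-conquer algorithm (sort by x, recurse on halves, check the dividing strip) achieves O(n log n).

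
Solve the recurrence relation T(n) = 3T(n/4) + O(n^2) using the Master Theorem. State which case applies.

Master Theorem for T(n) = 3T(n/4) + O(n^2):

a = 3, b = 4, c = 2
log_b(a) = log_4(3) = 0.7925

Case 3: c = 2 > log_4(3) = 0.7925
T(n) = O(n^2) = O(n^2)

For T(n) = 3T(n/4) + O(n^2): log_4(3) = 0.7925. This is Case 3 of the Master Theorem (c > log_b(a), work dominated by root), giving O(n^2).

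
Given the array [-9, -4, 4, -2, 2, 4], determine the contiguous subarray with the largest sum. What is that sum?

Using Kadane's algorithm on [-9, -4, 4, -2, 2, 4]:

Scanning through the array:
Position 1 (value -4): max_ending_here = -4, max_so_far = -4
Position 2 (value 4): max_ending_here = 4, max_so_far = 4
Position 3 (value -2): max_ending_here = 2, max_so_far = 4
Position 4 (value 2): max_ending_here = 4, max_so_far = 4
Position 5 (value 4): max_ending_here = 8, max_so_far = 8

Maximum subarray: [4, -2, 2, 4]
Maximum sum: 8

The maximum subarray is [4, -2, 2, 4] with sum 8. This subarray runs from index 2 to index 5.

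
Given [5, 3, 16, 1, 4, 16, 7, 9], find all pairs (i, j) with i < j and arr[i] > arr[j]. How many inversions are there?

Finding inversions in [5, 3, 16, 1, 4, 16, 7, 9]:

(0, 1): arr[0]=5 > arr[1]=3
(0, 3): arr[0]=5 > arr[3]=1
(0, 4): arr[0]=5 > arr[4]=4
(1, 3): arr[1]=3 > arr[3]=1
(2, 3): arr[2]=16 > arr[3]=1
(2, 4): arr[2]=16 > arr[4]=4
(2, 6): arr[2]=16 > arr[6]=7
(2, 7): arr[2]=16 > arr[7]=9
(5, 6): arr[5]=16 > arr[6]=7
(5, 7): arr[5]=16 > arr[7]=9

Total inversions: 10

The array has 10 inversion(s): (0,1), (0,3), (0,4), (1,3), (2,3), (2,4), (2,6), (2,7), (5,6), (5,7). Each pair (i,j) satisfies i < j and arr[i] > arr[j].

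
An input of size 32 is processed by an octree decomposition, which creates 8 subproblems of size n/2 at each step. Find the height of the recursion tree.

For divide and conquer with division factor 2:

Problem sizes at each level:
Level 0: 32
Level 1: 16
Level 2: 8
Level 3: 4
Level 4: 2
Level 5: 1

The root is level 0 and the size-1 base case is level 5 (the tree spans levels 0 through 5, i.e. 6 levels counting the root), so the depth is the number of divisions: log_2(32) = 5

The recursion tree depth is log_2(32) = 5. At each level, the problem size is divided by 2, so it takes 5 divisions to reduce to a base case of size 1. The algorithm makes 8 recursive calls at each level.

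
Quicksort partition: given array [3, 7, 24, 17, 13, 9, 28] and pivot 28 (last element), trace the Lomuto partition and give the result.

Lomuto partition with pivot = 28:

Initial array: [3, 7, 24, 17, 13, 9, 28]

arr[0]=3 <= 28: swap with position 0, array becomes [3, 7, 24, 17, 13, 9, 28]
arr[1]=7 <= 28: swap with position 1, array becomes [3, 7, 24, 17, 13, 9, 28]
arr[2]=24 <= 28: swap with position 2, array becomes [3, 7, 24, 17, 13, 9, 28]
arr[3]=17 <= 28: swap with position 3, array becomes [3, 7, 24, 17, 13, 9, 28]
arr[4]=13 <= 28: swap with position 4, array becomes [3, 7, 24, 17, 13, 9, 28]
arr[5]=9 <= 28: swap with position 5, array becomes [3, 7, 24, 17, 13, 9, 28]

Place pivot at position 6: [3, 7, 24, 17, 13, 9, 28]
Pivot position: 6

After partitioning with pivot 28, the array becomes [3, 7, 24, 17, 13, 9, 28]. The pivot is placed at index 6. All elements to the left of the pivot are <= 28, and all elements to the right are > 28.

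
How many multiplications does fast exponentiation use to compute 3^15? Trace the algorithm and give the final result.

Computing 3^15 by squaring (build up from 3^1; each line after the first costs one multiplication):

3^1 = 3
3^2 = (3^1)^2 = 3^2 = 9
3^3 = 3 * 3^2 = 3 * 9 = 27
3^6 = (3^3)^2 = 27^2 = 729
3^7 = 3 * 3^6 = 3 * 729 = 2187
3^14 = (3^7)^2 = 2187^2 = 4782969
3^15 = 3 * 3^14 = 3 * 4782969 = 14348907

Result: 14348907
Multiplications needed: 6 (6 lines after 3^1)

3^15 = 14348907. Using exponentiation by squaring, this requires 6 multiplications. The key idea: if the exponent is even, square the half-power; if odd, multiply by the base once.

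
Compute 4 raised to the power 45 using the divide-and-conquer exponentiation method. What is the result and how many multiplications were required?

Computing 4^45 by squaring (build up from 4^1; each line after the first costs one multiplication):

4^1 = 4
4^2 = (4^1)^2 = 4^2 = 16
4^4 = (4^2)^2 = 16^2 = 256
4^5 = 4 * 4^4 = 4 * 256 = 1024
4^10 = (4^5)^2 = 1024^2 = 1048576
4^11 = 4 * 4^10 = 4 * 1048576 = 4194304
4^22 = (4^11)^2 = 4194304^2 = 17592186044416
4^44 = (4^22)^2 = 17592186044416^2 = 309485009821345068724781056
4^45 = 4 * 4^44 = 4 * 309485009821345068724781056 = 1237940039285380274899124224

Result: 1237940039285380274899124224
Multiplications needed: 8 (8 lines after 4^1)

4^45 = 1237940039285380274899124224. Using exponentiation by squaring, this requires 8 multiplications. The key idea: if the exponent is even, square the half-power; if odd, multiply by the base once.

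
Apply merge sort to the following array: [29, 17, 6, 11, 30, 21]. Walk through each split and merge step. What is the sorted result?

Merge sort trace:

Split: [29, 17, 6, 11, 30, 21] -> [29, 17, 6] and [11, 30, 21]
  Split: [29, 17, 6] -> [29] and [17, 6]
    Split: [17, 6] -> [17] and [6]
    Merge: [17] + [6] -> [6, 17]
  Merge: [29] + [6, 17] -> [6, 17, 29]
  Split: [11, 30, 21] -> [11] and [30, 21]
    Split: [30, 21] -> [30] and [21]
    Merge: [30] + [21] -> [21, 30]
  Merge: [11] + [21, 30] -> [11, 21, 30]
Merge: [6, 17, 29] + [11, 21, 30] -> [6, 11, 17, 21, 29, 30]

Final sorted array: [6, 11, 17, 21, 29, 30]

The merge sort proceeds by recursively splitting the array and merging sorted halves.
After all merges, the sorted array is [6, 11, 17, 21, 29, 30].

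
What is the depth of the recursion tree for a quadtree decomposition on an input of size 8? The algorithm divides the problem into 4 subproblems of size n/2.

For divide and conquer with division factor 2:

Problem sizes at each level:
Level 0: 8
Level 1: 4
Level 2: 2
Level 3: 1

The root is level 0 and the size-1 base case is level 3 (the tree spans levels 0 through 3, i.e. 4 levels counting the root), so the depth is the number of divisions: log_2(8) = 3

The recursion tree depth is log_2(8) = 3. At each level, the problem size is divided by 2, so it takes 3 divisions to reduce to a base case of size 1. The algorithm makes 4 recursive calls at each level.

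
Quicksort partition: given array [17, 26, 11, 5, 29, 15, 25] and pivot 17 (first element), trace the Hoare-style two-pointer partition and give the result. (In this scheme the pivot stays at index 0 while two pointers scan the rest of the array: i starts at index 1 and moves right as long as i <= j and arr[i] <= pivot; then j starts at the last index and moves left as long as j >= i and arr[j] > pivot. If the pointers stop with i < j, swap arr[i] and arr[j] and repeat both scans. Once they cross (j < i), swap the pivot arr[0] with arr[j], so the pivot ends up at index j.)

Hoare-style two-pointer partition with pivot = 17:

Initial array: [17, 26, 11, 5, 29, 15, 25]

Pointers start at i = 1, j = 6.
i stops at index 1 (arr[1]=26 > 17), j stops at index 5 (arr[5]=15 <= 17): swap arr[1] and arr[5], array becomes [17, 15, 11, 5, 29, 26, 25]
i ends at 4, j ends at 3: the pointers have crossed (j < i), so scanning stops.

Swap pivot arr[0] with arr[3] to place pivot at position 3: [5, 15, 11, 17, 29, 26, 25]
Pivot position: 3

After partitioning with pivot 17, the array becomes [5, 15, 11, 17, 29, 26, 25]. The pivot is placed at index 3. All elements to the left of the pivot are <= 17, and all elements to the right are > 17.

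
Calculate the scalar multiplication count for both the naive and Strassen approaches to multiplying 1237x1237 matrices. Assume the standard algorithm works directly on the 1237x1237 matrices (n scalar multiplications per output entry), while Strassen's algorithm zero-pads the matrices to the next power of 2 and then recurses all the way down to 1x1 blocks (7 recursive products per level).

Matrix multiplication for 1237x1237 matrices:

Strassen's algorithm requires power-of-2 dimensions. Pad 1237x1237 to 2048x2048 (next power of 2).

Standard algorithm: 1237^3 = 1892819053 multiplications
Strassen's algorithm: 7^(log2(2048)) = 7^11 = 1977326743 multiplications
Difference: 1892819053 - 1977326743 = -84507690 (Strassen uses MORE here due to padding overhead — for small or just-over-power-of-2 n, padding can outweigh the per-level savings)

Standard: 1892819053 multiplications (1237^3). Strassen: 1977326743 multiplications (7^11, after padding to 2048x2048). Strassen reduces 8 recursive multiplications to 7 at each level.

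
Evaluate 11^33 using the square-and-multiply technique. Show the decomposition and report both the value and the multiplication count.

Computing 11^33 by squaring (build up from 11^1; each line after the first costs one multiplication):

11^1 = 11
11^2 = (11^1)^2 = 11^2 = 121
11^4 = (11^2)^2 = 121^2 = 14641
11^8 = (11^4)^2 = 14641^2 = 214358881
11^16 = (11^8)^2 = 214358881^2 = 45949729863572161
11^32 = (11^16)^2 = 45949729863572161^2 = 2111377674535255285545615254209921
11^33 = 11 * 11^32 = 11 * 2111377674535255285545615254209921 = 23225154419887808141001767796309131

Result: 23225154419887808141001767796309131
Multiplications needed: 6 (6 lines after 11^1)

11^33 = 23225154419887808141001767796309131. Using exponentiation by squaring, this requires 6 multiplications. The key idea: if the exponent is even, square the half-power; if odd, multiply by the base once.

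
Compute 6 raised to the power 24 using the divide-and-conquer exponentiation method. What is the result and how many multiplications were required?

Computing 6^24 by squaring (build up from 6^1; each line after the first costs one multiplication):

6^1 = 6
6^2 = (6^1)^2 = 6^2 = 36
6^3 = 6 * 6^2 = 6 * 36 = 216
6^6 = (6^3)^2 = 216^2 = 46656
6^12 = (6^6)^2 = 46656^2 = 2176782336
6^24 = (6^12)^2 = 2176782336^2 = 4738381338321616896

Result: 4738381338321616896
Multiplications needed: 5 (5 lines after 6^1)

6^24 = 4738381338321616896. Using exponentiation by squaring, this requires 5 multiplications. The key idea: if the exponent is even, square the half-power; if odd, multiply by the base once.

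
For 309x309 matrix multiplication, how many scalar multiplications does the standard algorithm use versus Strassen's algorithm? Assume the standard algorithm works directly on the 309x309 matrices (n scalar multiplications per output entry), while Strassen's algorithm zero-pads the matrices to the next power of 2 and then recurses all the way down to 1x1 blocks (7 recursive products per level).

Matrix multiplication for 309x309 matrices:

Strassen's algorithm requires power-of-2 dimensions. Pad 309x309 to 512x512 (next power of 2).

Standard algorithm: 309^3 = 29503629 multiplications
Strassen's algorithm: 7^(log2(512)) = 7^9 = 40353607 multiplications
Difference: 29503629 - 40353607 = -10849978 (Strassen uses MORE here due to padding overhead — for small or just-over-power-of-2 n, padding can outweigh the per-level savings)

Standard: 29503629 multiplications (309^3). Strassen: 40353607 multiplications (7^9, after padding to 512x512). Strassen reduces 8 recursive multiplications to 7 at each level.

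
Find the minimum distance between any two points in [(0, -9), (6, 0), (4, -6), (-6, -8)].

Computing all pairwise distances among 4 points:

d((0, -9), (6, 0)) = 10.8167
d((0, -9), (4, -6)) = 5.0 <-- minimum
d((0, -9), (-6, -8)) = 6.0828
d((6, 0), (4, -6)) = 6.3246
d((6, 0), (-6, -8)) = 14.4222
d((4, -6), (-6, -8)) = 10.198

Closest pair: (0, -9) and (4, -6) with distance 5.0

The closest pair is (0, -9) and (4, -6) with Euclidean distance 5.0. For 4 points, brute-force pairwise comparison is shown above. For large n, the divide-and-conquer algorithm (sort by x, recurse on halves, check the dividing strip) achieves O(n log n).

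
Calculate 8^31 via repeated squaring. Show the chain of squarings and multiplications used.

Computing 8^31 by squaring (build up from 8^1; each line after the first costs one multiplication):

8^1 = 8
8^2 = (8^1)^2 = 8^2 = 64
8^3 = 8 * 8^2 = 8 * 64 = 512
8^6 = (8^3)^2 = 512^2 = 262144
8^7 = 8 * 8^6 = 8 * 262144 = 2097152
8^14 = (8^7)^2 = 2097152^2 = 4398046511104
8^15 = 8 * 8^14 = 8 * 4398046511104 = 35184372088832
8^30 = (8^15)^2 = 35184372088832^2 = 1237940039285380274899124224
8^31 = 8 * 8^30 = 8 * 1237940039285380274899124224 = 9903520314283042199192993792

Result: 9903520314283042199192993792
Multiplications needed: 8 (8 lines after 8^1)

8^31 = 9903520314283042199192993792. Using exponentiation by squaring, this requires 8 multiplications. The key idea: if the exponent is even, square the half-power; if odd, multiply by the base once.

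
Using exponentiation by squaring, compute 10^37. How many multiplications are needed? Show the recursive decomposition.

Computing 10^37 by squaring (build up from 10^1; each line after the first costs one multiplication):

10^1 = 10
10^2 = (10^1)^2 = 10^2 = 100
10^4 = (10^2)^2 = 100^2 = 10000
10^8 = (10^4)^2 = 10000^2 = 100000000
10^9 = 10 * 10^8 = 10 * 100000000 = 1000000000
10^18 = (10^9)^2 = 1000000000^2 = 1000000000000000000
10^36 = (10^18)^2 = 1000000000000000000^2 = 1000000000000000000000000000000000000
10^37 = 10 * 10^36 = 10 * 1000000000000000000000000000000000000 = 10000000000000000000000000000000000000

Result: 10000000000000000000000000000000000000
Multiplications needed: 7 (7 lines after 10^1)

10^37 = 10000000000000000000000000000000000000. Using exponentiation by squaring, this requires 7 multiplications. The key idea: if the exponent is even, square the half-power; if odd, multiply by the base once.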